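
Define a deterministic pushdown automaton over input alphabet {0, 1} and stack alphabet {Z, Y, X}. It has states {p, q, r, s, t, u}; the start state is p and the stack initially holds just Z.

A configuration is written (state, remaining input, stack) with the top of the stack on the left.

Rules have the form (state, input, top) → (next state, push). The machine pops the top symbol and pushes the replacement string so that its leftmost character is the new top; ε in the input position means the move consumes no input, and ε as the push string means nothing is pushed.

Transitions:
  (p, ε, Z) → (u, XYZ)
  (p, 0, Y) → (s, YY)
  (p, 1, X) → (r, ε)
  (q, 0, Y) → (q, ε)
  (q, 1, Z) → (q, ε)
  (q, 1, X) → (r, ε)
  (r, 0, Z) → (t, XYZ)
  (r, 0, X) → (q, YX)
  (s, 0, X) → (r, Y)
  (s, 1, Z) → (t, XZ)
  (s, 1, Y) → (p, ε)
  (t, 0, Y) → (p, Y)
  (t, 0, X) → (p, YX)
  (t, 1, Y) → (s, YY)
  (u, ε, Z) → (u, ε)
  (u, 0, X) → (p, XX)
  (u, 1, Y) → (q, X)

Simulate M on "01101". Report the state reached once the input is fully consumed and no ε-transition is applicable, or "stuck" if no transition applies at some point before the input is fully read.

(p, 01101, Z) ⊢ (u, 01101, XYZ) ⊢ (p, 1101, XXYZ) ⊢ (r, 101, XYZ)
No transition for (r, 1, top X); M blocks with input 101 remaining.

stuck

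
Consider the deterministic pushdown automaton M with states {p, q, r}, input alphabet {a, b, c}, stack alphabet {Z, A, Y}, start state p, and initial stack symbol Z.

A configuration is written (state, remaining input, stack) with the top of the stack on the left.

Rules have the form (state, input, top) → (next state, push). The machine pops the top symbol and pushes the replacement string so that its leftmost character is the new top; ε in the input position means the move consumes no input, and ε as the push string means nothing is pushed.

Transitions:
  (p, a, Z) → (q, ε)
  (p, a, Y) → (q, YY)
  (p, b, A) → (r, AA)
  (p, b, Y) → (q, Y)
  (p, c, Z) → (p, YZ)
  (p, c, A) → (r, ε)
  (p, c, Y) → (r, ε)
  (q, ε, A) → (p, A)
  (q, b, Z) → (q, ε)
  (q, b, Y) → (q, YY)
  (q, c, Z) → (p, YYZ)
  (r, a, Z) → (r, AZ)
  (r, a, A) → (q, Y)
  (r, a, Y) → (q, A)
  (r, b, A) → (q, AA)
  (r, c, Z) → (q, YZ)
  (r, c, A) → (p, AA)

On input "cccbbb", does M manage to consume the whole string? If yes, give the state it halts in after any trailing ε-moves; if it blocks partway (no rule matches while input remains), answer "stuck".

q

(p, cccbbb, Z) ⊢ (p, ccbbb, YZ) ⊢ (r, cbbb, Z) ⊢ (q, bbb, YZ) ⊢ (q, bb, YYZ) ⊢ (q, b, YYYZ) ⊢ (q, ε, YYYYZ)
All input consumed; M is in state q.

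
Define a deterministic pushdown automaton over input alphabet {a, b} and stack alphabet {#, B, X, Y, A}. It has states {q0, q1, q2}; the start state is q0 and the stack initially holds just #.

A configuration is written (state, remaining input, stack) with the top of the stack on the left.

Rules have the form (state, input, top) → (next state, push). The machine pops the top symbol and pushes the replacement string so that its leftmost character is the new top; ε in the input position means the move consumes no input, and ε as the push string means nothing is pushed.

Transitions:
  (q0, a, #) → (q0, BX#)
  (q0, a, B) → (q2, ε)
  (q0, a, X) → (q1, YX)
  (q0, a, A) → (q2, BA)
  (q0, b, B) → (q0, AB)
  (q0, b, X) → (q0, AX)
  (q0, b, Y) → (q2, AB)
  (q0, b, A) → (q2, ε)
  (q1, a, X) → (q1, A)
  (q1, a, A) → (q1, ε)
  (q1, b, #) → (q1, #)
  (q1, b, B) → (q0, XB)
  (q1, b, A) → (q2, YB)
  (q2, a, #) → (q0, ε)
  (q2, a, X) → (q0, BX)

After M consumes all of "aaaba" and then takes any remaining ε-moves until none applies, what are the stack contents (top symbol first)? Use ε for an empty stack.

(q0, aaaba, #) ⊢ (q0, aaba, BX#) ⊢ (q2, aba, X#) ⊢ (q0, ba, BX#) ⊢ (q0, a, ABX#) ⊢ (q2, ε, BABX#)
All input consumed in state q2 with stack BABX#.

BABX#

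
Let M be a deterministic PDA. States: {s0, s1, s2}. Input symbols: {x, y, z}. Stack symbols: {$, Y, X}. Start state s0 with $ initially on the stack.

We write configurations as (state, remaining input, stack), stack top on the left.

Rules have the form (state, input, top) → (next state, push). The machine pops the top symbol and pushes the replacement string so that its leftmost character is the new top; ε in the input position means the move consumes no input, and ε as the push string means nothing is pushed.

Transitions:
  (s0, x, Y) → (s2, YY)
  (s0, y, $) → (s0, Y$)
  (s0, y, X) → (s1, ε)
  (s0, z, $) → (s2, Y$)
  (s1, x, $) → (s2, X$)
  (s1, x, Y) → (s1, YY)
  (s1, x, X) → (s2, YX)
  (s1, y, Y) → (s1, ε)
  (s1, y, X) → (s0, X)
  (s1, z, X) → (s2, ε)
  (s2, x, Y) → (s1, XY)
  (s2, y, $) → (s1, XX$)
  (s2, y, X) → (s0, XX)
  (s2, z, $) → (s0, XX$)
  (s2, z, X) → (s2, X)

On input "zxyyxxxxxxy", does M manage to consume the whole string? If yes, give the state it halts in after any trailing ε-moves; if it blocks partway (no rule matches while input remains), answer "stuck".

(s0, zxyyxxxxxxy, $)
  read z, top $: go to s2, push Y$ → (s2, xyyxxxxxxy, Y$)
  read x, top Y: go to s1, push XY → (s1, yyxxxxxxy, XY$)
  read y, top X: go to s0, push X → (s0, yxxxxxxy, XY$)
  read y, top X: go to s1, push ε → (s1, xxxxxxy, Y$)
  read x, top Y: go to s1, push YY → (s1, xxxxxy, YY$)
  read x, top Y: go to s1, push YY → (s1, xxxxy, YYY$)
  read x, top Y: go to s1, push YY → (s1, xxxy, YYYY$)
  read x, top Y: go to s1, push YY → (s1, xxy, YYYYY$)
  read x, top Y: go to s1, push YY → (s1, xy, YYYYYY$)
  read x, top Y: go to s1, push YY → (s1, y, YYYYYYY$)
  read y, top Y: go to s1, push ε → (s1, ε, YYYYYY$)
All input consumed; M is in state s1.

s1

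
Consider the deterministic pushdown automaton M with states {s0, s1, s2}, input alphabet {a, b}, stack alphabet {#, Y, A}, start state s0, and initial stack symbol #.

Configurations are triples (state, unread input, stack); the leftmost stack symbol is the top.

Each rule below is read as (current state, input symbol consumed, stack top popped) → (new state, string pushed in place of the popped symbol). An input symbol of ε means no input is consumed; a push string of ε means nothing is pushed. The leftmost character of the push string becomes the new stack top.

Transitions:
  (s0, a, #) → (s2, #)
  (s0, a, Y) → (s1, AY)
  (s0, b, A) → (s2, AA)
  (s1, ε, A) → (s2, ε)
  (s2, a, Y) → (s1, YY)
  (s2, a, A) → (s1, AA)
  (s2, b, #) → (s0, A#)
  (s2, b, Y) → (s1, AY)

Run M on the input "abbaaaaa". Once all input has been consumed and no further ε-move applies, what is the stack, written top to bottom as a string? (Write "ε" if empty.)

AA#

(s0, abbaaaaa, #)
  read a, top #: go to s2, push # → (s2, bbaaaaa, #)
  read b, top #: go to s0, push A# → (s0, baaaaa, A#)
  read b, top A: go to s2, push AA → (s2, aaaaa, AA#)
  read a, top A: go to s1, push AA → (s1, aaaa, AAA#)
  ε-move, top A: go to s2, push ε → (s2, aaaa, AA#)
  read a, top A: go to s1, push AA → (s1, aaa, AAA#)
  ε-move, top A: go to s2, push ε → (s2, aaa, AA#)
  read a, top A: go to s1, push AA → (s1, aa, AAA#)
  ε-move, top A: go to s2, push ε → (s2, aa, AA#)
  read a, top A: go to s1, push AA → (s1, a, AAA#)
  ε-move, top A: go to s2, push ε → (s2, a, AA#)
  read a, top A: go to s1, push AA → (s1, ε, AAA#)
  ε-move, top A: go to s2, push ε → (s2, ε, AA#)
All input consumed in state s2 with stack AA#.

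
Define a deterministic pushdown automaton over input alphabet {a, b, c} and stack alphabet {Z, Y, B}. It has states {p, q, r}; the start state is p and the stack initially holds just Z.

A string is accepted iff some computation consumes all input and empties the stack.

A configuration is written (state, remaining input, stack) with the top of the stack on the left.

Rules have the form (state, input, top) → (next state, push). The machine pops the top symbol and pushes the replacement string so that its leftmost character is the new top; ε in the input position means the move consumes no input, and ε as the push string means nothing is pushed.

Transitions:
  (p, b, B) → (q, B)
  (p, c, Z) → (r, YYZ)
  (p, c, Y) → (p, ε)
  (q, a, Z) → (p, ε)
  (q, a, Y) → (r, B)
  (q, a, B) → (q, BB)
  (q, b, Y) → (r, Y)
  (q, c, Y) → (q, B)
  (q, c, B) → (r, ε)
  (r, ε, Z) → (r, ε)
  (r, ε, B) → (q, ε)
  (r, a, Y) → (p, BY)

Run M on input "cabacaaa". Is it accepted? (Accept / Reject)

(p, cabacaaa, Z) ⊢ (r, abacaaa, YYZ) ⊢ (p, bacaaa, BYYZ) ⊢ (q, acaaa, BYYZ) ⊢ (q, caaa, BBYYZ) ⊢ (r, aaa, BYYZ) ⊢ (q, aaa, YYZ) ⊢ (r, aa, BYZ) ⊢ (q, aa, YZ) ⊢ (r, a, BZ) ⊢ (q, a, Z) ⊢ (p, ε, ε)
All input consumed and the stack is empty.

Accept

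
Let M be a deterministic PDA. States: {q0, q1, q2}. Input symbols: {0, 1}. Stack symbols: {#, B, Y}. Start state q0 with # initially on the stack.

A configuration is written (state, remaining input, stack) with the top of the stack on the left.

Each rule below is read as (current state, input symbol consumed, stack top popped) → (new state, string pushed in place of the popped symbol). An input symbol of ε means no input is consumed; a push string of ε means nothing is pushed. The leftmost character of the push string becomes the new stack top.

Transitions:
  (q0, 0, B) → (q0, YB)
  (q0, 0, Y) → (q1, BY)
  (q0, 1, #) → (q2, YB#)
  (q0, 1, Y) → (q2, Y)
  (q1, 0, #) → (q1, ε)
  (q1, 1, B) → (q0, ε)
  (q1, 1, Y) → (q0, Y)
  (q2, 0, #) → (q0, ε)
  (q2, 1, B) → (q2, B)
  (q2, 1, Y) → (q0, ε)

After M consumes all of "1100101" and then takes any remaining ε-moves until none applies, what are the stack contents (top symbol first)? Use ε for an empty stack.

(q0, 1100101, #) ⊢ (q2, 100101, YB#) ⊢ (q0, 00101, B#) ⊢ (q0, 0101, YB#) ⊢ (q1, 101, BYB#) ⊢ (q0, 01, YB#) ⊢ (q1, 1, BYB#) ⊢ (q0, ε, YB#)
All input consumed in state q0 with stack YB#.

YB#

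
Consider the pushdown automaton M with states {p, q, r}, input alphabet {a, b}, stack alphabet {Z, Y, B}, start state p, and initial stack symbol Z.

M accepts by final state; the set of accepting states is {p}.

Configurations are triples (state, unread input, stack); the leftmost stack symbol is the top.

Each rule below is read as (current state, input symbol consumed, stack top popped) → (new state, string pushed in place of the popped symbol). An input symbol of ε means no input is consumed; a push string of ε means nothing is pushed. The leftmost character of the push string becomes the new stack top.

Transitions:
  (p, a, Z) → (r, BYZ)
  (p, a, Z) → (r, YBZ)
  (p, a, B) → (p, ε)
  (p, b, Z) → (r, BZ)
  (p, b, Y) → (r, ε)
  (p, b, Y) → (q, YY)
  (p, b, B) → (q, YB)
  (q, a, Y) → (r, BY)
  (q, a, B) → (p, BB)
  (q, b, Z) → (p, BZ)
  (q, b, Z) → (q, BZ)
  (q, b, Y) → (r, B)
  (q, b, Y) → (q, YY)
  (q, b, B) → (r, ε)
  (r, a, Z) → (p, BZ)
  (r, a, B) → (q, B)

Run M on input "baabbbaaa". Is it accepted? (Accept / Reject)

One accepting computation: (p, baabbbaaa, Z) ⊢ (r, aabbbaaa, BZ) ⊢ (q, abbbaaa, BZ) ⊢ (p, bbbaaa, BBZ) ⊢ (q, bbaaa, YBBZ) ⊢ (q, baaa, YYBBZ) ⊢ (r, aaa, BYBBZ) ⊢ (q, aa, BYBBZ) ⊢ (p, a, BBYBBZ) ⊢ (p, ε, BYBBZ)
All input consumed and state p ∈ F.

Accept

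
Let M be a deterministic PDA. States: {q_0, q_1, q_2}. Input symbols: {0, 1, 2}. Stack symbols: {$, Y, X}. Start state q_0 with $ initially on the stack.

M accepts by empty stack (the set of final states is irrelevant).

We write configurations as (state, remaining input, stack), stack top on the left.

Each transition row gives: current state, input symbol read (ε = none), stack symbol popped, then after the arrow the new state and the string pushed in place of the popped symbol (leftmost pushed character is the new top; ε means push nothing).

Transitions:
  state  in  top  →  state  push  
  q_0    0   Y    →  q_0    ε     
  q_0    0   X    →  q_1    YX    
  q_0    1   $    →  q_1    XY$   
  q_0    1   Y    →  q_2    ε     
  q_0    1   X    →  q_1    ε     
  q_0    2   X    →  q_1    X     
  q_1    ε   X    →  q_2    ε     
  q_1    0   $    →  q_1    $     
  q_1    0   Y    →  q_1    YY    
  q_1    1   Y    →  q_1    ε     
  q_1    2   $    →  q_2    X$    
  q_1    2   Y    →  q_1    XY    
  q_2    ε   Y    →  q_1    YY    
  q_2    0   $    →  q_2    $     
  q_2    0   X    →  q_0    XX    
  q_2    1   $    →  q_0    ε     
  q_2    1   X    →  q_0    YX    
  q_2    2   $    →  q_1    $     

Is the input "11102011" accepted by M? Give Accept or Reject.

(q_0, 11102011, $) ⊢ (q_1, 1102011, XY$) ⊢ (q_2, 1102011, Y$) ⊢ (q_1, 1102011, YY$) ⊢ (q_1, 102011, Y$) ⊢ (q_1, 02011, $) ⊢ (q_1, 2011, $) ⊢ (q_2, 011, X$) ⊢ (q_0, 11, XX$) ⊢ (q_1, 1, X$) ⊢ (q_2, 1, $) ⊢ (q_0, ε, ε)
All input consumed and the stack is empty.

Accept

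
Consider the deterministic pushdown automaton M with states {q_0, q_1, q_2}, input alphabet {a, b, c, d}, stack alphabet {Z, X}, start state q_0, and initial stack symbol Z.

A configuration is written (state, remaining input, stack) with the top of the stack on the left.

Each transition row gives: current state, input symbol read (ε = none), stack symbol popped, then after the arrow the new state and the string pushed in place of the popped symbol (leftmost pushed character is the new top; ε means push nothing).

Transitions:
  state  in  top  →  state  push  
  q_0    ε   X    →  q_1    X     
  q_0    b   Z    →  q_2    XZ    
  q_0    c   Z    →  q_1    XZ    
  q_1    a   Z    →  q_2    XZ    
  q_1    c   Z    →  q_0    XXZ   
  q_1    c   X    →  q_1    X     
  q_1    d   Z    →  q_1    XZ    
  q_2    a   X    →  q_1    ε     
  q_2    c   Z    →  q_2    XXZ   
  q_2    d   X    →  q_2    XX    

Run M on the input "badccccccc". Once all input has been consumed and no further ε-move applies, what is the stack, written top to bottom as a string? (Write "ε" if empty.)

XZ

(q_0, badccccccc, Z)
  read b, top Z: go to q_2, push XZ → (q_2, adccccccc, XZ)
  read a, top X: go to q_1, push ε → (q_1, dccccccc, Z)
  read d, top Z: go to q_1, push XZ → (q_1, ccccccc, XZ)
  read c, top X: go to q_1, push X → (q_1, cccccc, XZ)
  read c, top X: go to q_1, push X → (q_1, ccccc, XZ)
  read c, top X: go to q_1, push X → (q_1, cccc, XZ)
  read c, top X: go to q_1, push X → (q_1, ccc, XZ)
  read c, top X: go to q_1, push X → (q_1, cc, XZ)
  read c, top X: go to q_1, push X → (q_1, c, XZ)
  read c, top X: go to q_1, push X → (q_1, ε, XZ)
All input consumed in state q_1 with stack XZ.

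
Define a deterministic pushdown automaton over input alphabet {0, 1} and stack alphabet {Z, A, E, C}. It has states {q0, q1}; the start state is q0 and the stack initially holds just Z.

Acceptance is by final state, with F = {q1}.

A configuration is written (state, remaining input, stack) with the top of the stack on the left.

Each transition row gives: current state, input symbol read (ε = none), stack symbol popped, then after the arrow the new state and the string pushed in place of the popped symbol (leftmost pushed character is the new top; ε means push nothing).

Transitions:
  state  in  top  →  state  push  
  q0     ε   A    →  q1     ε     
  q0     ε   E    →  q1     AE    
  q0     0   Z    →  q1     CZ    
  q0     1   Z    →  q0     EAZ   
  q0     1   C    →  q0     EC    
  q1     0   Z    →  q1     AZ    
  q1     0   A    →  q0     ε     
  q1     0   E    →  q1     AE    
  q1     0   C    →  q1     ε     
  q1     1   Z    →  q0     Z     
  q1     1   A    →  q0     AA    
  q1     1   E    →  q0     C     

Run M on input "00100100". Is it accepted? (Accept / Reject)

(q0, 00100100, Z) ⊢ (q1, 0100100, CZ) ⊢ (q1, 100100, Z) ⊢ (q0, 00100, Z) ⊢ (q1, 0100, CZ) ⊢ (q1, 100, Z) ⊢ (q0, 00, Z) ⊢ (q1, 0, CZ) ⊢ (q1, ε, Z)
All input consumed; state q1 ∈ F.

Accept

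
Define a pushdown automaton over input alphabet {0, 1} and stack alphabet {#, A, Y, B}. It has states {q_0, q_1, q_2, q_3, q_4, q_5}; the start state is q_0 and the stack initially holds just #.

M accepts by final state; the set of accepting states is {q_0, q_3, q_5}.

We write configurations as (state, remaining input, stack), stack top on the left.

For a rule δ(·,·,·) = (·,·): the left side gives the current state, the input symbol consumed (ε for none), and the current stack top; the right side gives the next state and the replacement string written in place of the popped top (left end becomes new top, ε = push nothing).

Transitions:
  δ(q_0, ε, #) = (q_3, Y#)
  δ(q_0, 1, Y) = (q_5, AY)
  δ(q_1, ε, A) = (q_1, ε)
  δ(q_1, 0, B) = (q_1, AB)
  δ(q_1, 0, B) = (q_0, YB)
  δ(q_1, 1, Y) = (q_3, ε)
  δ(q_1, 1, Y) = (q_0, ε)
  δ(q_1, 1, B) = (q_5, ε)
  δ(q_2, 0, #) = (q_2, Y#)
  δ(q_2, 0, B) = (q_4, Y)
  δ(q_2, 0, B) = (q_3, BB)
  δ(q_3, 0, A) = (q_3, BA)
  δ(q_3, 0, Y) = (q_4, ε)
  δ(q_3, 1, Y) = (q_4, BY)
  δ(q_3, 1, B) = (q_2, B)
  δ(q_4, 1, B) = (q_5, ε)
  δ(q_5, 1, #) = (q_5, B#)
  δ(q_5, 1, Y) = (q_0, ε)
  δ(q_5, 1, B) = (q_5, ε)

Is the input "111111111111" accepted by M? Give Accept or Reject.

One accepting computation: (q_0, 111111111111, #) ⊢ (q_3, 111111111111, Y#) ⊢ (q_4, 11111111111, BY#) ⊢ (q_5, 1111111111, Y#) ⊢ (q_0, 111111111, #) ⊢ (q_3, 111111111, Y#) ⊢ (q_4, 11111111, BY#) ⊢ (q_5, 1111111, Y#) ⊢ (q_0, 111111, #) ⊢ (q_3, 111111, Y#) ⊢ (q_4, 11111, BY#) ⊢ (q_5, 1111, Y#) ⊢ (q_0, 111, #) ⊢ (q_3, 111, Y#) ⊢ (q_4, 11, BY#) ⊢ (q_5, 1, Y#) ⊢ (q_0, ε, #)
All input consumed and state q_0 ∈ F.

Accept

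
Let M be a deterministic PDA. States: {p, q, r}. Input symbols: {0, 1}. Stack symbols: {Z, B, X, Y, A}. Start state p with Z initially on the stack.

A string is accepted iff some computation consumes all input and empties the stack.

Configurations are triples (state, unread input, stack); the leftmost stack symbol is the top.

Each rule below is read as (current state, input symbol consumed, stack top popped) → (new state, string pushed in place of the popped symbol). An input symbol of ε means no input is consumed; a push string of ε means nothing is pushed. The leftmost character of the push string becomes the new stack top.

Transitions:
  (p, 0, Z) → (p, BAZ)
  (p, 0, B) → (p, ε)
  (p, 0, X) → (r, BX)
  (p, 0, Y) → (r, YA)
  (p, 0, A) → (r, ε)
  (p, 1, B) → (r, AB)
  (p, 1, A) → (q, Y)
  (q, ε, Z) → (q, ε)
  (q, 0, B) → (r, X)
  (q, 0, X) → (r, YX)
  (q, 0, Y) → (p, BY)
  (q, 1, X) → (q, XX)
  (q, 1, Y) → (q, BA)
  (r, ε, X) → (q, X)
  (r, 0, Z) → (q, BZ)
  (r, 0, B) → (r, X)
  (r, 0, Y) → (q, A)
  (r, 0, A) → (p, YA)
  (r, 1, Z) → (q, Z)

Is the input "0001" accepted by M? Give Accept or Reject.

(p, 0001, Z) ⊢ (p, 001, BAZ) ⊢ (p, 01, AZ) ⊢ (r, 1, Z) ⊢ (q, ε, Z) ⊢ (q, ε, ε)
All input consumed and the stack is empty.

Accept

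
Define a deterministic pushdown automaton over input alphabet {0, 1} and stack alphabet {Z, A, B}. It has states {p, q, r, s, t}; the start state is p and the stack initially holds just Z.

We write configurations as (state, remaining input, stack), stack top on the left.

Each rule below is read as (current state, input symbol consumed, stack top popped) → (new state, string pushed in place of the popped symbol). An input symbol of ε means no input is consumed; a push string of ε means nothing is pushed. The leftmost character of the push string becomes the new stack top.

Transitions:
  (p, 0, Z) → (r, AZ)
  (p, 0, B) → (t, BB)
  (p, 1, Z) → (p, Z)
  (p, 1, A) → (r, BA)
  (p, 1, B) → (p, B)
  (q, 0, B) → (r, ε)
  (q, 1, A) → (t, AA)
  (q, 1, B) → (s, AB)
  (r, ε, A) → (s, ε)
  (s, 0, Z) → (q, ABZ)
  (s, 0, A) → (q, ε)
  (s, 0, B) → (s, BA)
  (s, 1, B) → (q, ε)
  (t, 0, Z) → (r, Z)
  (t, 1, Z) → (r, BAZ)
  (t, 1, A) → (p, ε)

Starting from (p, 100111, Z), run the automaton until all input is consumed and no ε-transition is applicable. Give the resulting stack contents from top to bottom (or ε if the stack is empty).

BABZ

(p, 100111, Z)
  read 1, top Z: go to p, push Z → (p, 00111, Z)
  read 0, top Z: go to r, push AZ → (r, 0111, AZ)
  ε-move, top A: go to s, push ε → (s, 0111, Z)
  read 0, top Z: go to q, push ABZ → (q, 111, ABZ)
  read 1, top A: go to t, push AA → (t, 11, AABZ)
  read 1, top A: go to p, push ε → (p, 1, ABZ)
  read 1, top A: go to r, push BA → (r, ε, BABZ)
All input consumed in state r with stack BABZ.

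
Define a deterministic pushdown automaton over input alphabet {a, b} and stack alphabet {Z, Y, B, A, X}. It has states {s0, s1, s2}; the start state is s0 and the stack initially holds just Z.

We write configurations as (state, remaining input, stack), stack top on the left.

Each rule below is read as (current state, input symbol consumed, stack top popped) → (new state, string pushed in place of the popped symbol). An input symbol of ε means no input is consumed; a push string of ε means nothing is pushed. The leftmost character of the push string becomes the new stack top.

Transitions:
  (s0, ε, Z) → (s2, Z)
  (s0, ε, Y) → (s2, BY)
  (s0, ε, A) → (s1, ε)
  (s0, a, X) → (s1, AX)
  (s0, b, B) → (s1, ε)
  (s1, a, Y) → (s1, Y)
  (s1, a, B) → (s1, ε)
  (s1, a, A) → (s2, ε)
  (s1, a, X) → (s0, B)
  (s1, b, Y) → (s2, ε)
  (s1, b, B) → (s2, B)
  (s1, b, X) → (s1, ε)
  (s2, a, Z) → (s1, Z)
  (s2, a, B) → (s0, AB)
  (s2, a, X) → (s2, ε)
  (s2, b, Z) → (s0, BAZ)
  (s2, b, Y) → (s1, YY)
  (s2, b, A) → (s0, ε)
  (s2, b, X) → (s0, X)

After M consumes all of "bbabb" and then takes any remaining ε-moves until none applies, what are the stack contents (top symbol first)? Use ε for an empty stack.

AZ

(s0, bbabb, Z) ⊢ (s2, bbabb, Z) ⊢ (s0, babb, BAZ) ⊢ (s1, abb, AZ) ⊢ (s2, bb, Z) ⊢ (s0, b, BAZ) ⊢ (s1, ε, AZ)
All input consumed in state s1 with stack AZ.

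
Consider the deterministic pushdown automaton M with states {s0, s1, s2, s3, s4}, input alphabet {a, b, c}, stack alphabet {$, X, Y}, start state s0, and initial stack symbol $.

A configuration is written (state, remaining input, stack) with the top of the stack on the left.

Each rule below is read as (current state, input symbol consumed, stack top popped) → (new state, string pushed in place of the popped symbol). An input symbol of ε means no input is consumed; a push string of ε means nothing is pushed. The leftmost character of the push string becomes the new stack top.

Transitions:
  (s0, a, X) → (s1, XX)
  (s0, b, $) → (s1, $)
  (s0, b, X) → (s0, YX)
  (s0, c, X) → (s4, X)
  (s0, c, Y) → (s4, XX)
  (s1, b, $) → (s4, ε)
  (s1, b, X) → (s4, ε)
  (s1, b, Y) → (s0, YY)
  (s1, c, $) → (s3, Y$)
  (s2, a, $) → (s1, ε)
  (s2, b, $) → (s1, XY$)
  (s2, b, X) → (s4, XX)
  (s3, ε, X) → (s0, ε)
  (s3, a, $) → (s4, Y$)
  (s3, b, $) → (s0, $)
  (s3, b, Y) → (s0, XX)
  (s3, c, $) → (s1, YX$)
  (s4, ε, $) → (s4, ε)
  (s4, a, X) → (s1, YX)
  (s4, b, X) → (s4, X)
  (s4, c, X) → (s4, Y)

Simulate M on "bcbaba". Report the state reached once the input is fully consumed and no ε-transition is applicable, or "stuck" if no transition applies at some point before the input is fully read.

s1

(s0, bcbaba, $)
  read b, top $: go to s1, push $ → (s1, cbaba, $)
  read c, top $: go to s3, push Y$ → (s3, baba, Y$)
  read b, top Y: go to s0, push XX → (s0, aba, XX$)
  read a, top X: go to s1, push XX → (s1, ba, XXX$)
  read b, top X: go to s4, push ε → (s4, a, XX$)
  read a, top X: go to s1, push YX → (s1, ε, YXX$)
All input consumed; M is in state s1.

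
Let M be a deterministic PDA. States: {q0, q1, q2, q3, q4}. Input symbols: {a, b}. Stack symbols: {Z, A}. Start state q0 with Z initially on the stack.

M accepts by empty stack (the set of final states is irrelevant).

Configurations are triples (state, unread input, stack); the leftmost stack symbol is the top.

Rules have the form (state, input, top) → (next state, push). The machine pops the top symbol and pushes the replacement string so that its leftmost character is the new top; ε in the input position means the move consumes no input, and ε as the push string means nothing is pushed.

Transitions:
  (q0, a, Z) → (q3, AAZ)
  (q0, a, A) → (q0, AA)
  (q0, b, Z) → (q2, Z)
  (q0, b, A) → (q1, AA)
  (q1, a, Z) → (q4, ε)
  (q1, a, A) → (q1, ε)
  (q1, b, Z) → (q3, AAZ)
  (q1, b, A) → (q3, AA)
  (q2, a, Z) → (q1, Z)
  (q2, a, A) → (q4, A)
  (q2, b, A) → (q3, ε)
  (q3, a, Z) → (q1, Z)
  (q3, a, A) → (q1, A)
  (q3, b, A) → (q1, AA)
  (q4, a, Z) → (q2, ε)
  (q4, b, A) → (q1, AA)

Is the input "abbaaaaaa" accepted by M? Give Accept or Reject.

(q0, abbaaaaaa, Z)
  read a, top Z: go to q3, push AAZ → (q3, bbaaaaaa, AAZ)
  read b, top A: go to q1, push AA → (q1, baaaaaa, AAAZ)
  read b, top A: go to q3, push AA → (q3, aaaaaa, AAAAZ)
  read a, top A: go to q1, push A → (q1, aaaaa, AAAAZ)
  read a, top A: go to q1, push ε → (q1, aaaa, AAAZ)
  read a, top A: go to q1, push ε → (q1, aaa, AAZ)
  read a, top A: go to q1, push ε → (q1, aa, AZ)
  read a, top A: go to q1, push ε → (q1, a, Z)
  read a, top Z: go to q4, push ε → (q4, ε, ε)
All input consumed and the stack is empty.

Accept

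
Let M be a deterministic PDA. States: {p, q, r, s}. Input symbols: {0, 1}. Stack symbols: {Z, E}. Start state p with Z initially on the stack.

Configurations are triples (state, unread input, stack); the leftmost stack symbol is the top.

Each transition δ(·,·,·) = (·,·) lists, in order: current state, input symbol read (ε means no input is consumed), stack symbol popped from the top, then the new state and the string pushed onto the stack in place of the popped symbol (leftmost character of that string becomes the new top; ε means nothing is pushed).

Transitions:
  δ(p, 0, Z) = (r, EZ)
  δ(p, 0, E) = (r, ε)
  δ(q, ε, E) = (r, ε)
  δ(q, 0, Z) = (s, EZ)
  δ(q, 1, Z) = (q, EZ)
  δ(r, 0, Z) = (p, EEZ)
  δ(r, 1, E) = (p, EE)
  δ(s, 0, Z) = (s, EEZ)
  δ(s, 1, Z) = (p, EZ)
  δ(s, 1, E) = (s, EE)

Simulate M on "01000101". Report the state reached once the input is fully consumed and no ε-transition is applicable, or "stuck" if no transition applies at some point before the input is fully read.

(p, 01000101, Z)
  read 0, top Z: go to r, push EZ → (r, 1000101, EZ)
  read 1, top E: go to p, push EE → (p, 000101, EEZ)
  read 0, top E: go to r, push ε → (r, 00101, EZ)
No transition for (r, 0, top E); M blocks with input 00101 remaining.

stuck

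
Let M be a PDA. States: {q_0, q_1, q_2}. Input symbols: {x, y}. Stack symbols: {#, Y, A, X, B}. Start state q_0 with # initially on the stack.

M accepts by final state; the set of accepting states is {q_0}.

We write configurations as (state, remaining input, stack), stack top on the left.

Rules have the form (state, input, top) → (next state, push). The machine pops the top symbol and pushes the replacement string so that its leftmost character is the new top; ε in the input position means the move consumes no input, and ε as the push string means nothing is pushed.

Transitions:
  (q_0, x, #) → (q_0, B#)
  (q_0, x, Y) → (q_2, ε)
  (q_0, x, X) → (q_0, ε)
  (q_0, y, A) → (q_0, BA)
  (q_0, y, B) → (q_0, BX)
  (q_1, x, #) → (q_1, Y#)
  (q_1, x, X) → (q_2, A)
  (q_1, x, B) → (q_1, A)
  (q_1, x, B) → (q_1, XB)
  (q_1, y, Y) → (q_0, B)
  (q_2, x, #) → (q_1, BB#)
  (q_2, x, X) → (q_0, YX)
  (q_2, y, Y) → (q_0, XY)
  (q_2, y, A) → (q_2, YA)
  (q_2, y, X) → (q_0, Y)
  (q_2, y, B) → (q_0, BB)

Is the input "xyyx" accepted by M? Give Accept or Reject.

Reject

No computation consumes all input and reaches a final state.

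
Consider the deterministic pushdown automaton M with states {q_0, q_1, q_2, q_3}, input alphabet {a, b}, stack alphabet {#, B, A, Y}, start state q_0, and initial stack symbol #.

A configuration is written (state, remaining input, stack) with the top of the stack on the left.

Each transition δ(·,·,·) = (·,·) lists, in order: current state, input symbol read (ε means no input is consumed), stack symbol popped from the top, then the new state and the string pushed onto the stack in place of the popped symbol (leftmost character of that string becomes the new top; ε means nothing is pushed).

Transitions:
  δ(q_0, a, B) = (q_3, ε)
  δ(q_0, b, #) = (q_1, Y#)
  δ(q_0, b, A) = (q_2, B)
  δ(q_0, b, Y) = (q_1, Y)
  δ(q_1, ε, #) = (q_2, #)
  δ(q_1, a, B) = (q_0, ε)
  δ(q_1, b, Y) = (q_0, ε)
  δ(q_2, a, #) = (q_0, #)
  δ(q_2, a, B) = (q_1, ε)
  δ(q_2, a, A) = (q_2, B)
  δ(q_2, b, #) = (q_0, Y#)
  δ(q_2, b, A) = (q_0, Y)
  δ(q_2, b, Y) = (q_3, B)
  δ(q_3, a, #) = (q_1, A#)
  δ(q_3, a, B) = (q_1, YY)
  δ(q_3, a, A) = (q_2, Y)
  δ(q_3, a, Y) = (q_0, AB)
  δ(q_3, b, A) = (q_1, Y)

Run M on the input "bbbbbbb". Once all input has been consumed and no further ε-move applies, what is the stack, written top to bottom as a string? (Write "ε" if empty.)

(q_0, bbbbbbb, #)
  read b, top #: go to q_1, push Y# → (q_1, bbbbbb, Y#)
  read b, top Y: go to q_0, push ε → (q_0, bbbbb, #)
  read b, top #: go to q_1, push Y# → (q_1, bbbb, Y#)
  read b, top Y: go to q_0, push ε → (q_0, bbb, #)
  read b, top #: go to q_1, push Y# → (q_1, bb, Y#)
  read b, top Y: go to q_0, push ε → (q_0, b, #)
  read b, top #: go to q_1, push Y# → (q_1, ε, Y#)
All input consumed in state q_1 with stack Y#.

Y#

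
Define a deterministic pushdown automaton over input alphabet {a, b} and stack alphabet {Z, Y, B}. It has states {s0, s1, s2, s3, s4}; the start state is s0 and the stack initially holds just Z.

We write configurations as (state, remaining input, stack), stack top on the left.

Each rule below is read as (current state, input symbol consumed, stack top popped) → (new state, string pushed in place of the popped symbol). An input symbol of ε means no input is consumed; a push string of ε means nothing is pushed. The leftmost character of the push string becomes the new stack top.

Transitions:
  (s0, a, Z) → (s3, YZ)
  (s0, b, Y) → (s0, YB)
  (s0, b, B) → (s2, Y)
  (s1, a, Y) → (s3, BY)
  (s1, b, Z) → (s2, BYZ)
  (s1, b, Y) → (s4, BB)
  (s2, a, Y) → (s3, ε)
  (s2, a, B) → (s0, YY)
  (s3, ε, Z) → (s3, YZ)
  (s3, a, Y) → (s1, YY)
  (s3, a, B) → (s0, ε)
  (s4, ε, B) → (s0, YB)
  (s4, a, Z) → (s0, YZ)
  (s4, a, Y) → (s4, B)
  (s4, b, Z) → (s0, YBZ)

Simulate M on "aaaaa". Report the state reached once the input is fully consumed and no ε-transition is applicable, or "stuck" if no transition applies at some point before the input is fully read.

stuck

(s0, aaaaa, Z)
  read a, top Z: go to s3, push YZ → (s3, aaaa, YZ)
  read a, top Y: go to s1, push YY → (s1, aaa, YYZ)
  read a, top Y: go to s3, push BY → (s3, aa, BYYZ)
  read a, top B: go to s0, push ε → (s0, a, YYZ)
No transition for (s0, a, top Y); M blocks with input a remaining.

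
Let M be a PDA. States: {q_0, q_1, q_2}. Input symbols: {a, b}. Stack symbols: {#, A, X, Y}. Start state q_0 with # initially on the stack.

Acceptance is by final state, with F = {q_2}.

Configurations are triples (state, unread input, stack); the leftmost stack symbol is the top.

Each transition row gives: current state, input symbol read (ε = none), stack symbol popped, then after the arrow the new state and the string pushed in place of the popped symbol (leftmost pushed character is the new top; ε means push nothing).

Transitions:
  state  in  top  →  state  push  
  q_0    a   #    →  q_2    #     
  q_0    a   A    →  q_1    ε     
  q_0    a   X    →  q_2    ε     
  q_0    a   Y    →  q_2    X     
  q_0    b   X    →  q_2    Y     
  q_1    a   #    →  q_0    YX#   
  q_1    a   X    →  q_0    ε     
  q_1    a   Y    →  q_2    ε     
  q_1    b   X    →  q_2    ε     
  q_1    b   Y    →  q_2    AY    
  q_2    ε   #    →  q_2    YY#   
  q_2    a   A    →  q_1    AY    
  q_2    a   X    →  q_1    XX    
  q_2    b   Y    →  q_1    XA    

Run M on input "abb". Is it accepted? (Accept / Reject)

Accept

One accepting computation: (q_0, abb, #) ⊢ (q_2, bb, #) ⊢ (q_2, bb, YY#) ⊢ (q_1, b, XAY#) ⊢ (q_2, ε, AY#)
All input consumed and state q_2 ∈ F.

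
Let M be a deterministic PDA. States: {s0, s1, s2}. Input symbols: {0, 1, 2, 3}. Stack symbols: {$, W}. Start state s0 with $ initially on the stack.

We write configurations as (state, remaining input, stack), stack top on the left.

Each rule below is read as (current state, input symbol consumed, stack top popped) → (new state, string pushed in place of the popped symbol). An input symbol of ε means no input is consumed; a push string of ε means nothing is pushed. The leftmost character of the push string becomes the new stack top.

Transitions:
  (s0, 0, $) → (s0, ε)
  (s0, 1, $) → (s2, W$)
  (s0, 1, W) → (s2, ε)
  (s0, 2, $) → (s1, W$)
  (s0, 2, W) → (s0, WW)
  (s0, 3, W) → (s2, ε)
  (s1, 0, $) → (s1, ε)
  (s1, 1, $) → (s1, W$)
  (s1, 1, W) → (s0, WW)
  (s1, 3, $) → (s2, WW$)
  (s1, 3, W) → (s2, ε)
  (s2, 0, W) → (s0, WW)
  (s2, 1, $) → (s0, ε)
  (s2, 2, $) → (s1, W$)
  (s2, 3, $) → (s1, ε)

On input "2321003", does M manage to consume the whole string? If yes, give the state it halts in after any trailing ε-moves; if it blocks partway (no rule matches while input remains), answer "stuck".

stuck

(s0, 2321003, $) ⊢ (s1, 321003, W$) ⊢ (s2, 21003, $) ⊢ (s1, 1003, W$) ⊢ (s0, 003, WW$)
No transition for (s0, 0, top W); M blocks with input 003 remaining.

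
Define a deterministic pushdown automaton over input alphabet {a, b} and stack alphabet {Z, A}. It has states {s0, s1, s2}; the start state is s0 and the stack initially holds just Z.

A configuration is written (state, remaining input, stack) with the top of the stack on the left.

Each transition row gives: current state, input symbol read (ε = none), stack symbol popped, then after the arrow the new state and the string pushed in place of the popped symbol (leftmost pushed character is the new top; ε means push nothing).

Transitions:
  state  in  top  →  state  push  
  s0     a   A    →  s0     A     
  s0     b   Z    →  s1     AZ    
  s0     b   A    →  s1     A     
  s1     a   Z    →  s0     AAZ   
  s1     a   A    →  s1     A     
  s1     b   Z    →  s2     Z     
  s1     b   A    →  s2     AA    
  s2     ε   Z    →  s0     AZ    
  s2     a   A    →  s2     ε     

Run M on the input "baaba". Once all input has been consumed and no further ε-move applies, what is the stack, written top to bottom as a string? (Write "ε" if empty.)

AZ

(s0, baaba, Z)
  read b, top Z: go to s1, push AZ → (s1, aaba, AZ)
  read a, top A: go to s1, push A → (s1, aba, AZ)
  read a, top A: go to s1, push A → (s1, ba, AZ)
  read b, top A: go to s2, push AA → (s2, a, AAZ)
  read a, top A: go to s2, push ε → (s2, ε, AZ)
All input consumed in state s2 with stack AZ.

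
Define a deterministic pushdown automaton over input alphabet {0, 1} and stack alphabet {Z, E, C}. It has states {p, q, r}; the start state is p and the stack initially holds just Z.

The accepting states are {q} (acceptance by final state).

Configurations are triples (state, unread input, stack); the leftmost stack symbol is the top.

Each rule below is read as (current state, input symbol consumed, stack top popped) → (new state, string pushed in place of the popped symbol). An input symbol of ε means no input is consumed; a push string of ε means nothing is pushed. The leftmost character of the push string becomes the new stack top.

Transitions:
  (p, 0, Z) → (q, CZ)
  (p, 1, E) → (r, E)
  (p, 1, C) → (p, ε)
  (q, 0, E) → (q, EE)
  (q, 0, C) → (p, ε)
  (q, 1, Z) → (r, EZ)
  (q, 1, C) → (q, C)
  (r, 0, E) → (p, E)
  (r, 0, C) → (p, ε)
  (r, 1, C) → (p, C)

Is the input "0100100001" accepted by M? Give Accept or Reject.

Accept

(p, 0100100001, Z)
  read 0, top Z: go to q, push CZ → (q, 100100001, CZ)
  read 1, top C: go to q, push C → (q, 00100001, CZ)
  read 0, top C: go to p, push ε → (p, 0100001, Z)
  read 0, top Z: go to q, push CZ → (q, 100001, CZ)
  read 1, top C: go to q, push C → (q, 00001, CZ)
  read 0, top C: go to p, push ε → (p, 0001, Z)
  read 0, top Z: go to q, push CZ → (q, 001, CZ)
  read 0, top C: go to p, push ε → (p, 01, Z)
  read 0, top Z: go to q, push CZ → (q, 1, CZ)
  read 1, top C: go to q, push C → (q, ε, CZ)
All input consumed; state q ∈ F.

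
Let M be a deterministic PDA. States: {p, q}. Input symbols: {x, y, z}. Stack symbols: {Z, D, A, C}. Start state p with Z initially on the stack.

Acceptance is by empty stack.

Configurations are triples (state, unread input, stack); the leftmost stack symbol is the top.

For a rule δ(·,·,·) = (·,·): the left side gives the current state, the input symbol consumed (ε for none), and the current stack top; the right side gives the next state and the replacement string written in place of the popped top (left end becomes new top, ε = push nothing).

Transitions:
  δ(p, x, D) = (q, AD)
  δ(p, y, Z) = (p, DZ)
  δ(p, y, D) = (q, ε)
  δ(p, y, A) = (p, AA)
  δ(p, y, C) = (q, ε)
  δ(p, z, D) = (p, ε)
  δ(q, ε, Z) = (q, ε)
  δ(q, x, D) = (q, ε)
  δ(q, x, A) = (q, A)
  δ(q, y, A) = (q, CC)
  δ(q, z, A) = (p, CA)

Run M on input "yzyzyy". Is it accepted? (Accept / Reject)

(p, yzyzyy, Z)
  read y, top Z: go to p, push DZ → (p, zyzyy, DZ)
  read z, top D: go to p, push ε → (p, yzyy, Z)
  read y, top Z: go to p, push DZ → (p, zyy, DZ)
  read z, top D: go to p, push ε → (p, yy, Z)
  read y, top Z: go to p, push DZ → (p, y, DZ)
  read y, top D: go to q, push ε → (q, ε, Z)
  ε-move, top Z: go to q, push ε → (q, ε, ε)
All input consumed and the stack is empty.

Accept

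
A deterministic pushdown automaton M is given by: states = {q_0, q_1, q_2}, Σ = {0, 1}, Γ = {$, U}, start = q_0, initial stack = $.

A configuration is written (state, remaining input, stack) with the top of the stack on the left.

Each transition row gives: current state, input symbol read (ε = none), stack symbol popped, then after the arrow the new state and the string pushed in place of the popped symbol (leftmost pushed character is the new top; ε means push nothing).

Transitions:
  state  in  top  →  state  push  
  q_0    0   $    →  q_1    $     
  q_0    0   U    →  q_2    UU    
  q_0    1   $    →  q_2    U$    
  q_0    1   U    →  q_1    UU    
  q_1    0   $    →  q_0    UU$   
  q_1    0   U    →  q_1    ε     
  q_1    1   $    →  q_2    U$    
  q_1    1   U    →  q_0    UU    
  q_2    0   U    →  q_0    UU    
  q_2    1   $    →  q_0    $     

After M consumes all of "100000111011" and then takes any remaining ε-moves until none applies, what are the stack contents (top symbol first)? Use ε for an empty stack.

(q_0, 100000111011, $)
  read 1, top $: go to q_2, push U$ → (q_2, 00000111011, U$)
  read 0, top U: go to q_0, push UU → (q_0, 0000111011, UU$)
  read 0, top U: go to q_2, push UU → (q_2, 000111011, UUU$)
  read 0, top U: go to q_0, push UU → (q_0, 00111011, UUUU$)
  read 0, top U: go to q_2, push UU → (q_2, 0111011, UUUUU$)
  read 0, top U: go to q_0, push UU → (q_0, 111011, UUUUUU$)
  read 1, top U: go to q_1, push UU → (q_1, 11011, UUUUUUU$)
  read 1, top U: go to q_0, push UU → (q_0, 1011, UUUUUUUU$)
  read 1, top U: go to q_1, push UU → (q_1, 011, UUUUUUUUU$)
  read 0, top U: go to q_1, push ε → (q_1, 11, UUUUUUUU$)
  read 1, top U: go to q_0, push UU → (q_0, 1, UUUUUUUUU$)
  read 1, top U: go to q_1, push UU → (q_1, ε, UUUUUUUUUU$)
All input consumed in state q_1 with stack UUUUUUUUUU$.

UUUUUUUUUU$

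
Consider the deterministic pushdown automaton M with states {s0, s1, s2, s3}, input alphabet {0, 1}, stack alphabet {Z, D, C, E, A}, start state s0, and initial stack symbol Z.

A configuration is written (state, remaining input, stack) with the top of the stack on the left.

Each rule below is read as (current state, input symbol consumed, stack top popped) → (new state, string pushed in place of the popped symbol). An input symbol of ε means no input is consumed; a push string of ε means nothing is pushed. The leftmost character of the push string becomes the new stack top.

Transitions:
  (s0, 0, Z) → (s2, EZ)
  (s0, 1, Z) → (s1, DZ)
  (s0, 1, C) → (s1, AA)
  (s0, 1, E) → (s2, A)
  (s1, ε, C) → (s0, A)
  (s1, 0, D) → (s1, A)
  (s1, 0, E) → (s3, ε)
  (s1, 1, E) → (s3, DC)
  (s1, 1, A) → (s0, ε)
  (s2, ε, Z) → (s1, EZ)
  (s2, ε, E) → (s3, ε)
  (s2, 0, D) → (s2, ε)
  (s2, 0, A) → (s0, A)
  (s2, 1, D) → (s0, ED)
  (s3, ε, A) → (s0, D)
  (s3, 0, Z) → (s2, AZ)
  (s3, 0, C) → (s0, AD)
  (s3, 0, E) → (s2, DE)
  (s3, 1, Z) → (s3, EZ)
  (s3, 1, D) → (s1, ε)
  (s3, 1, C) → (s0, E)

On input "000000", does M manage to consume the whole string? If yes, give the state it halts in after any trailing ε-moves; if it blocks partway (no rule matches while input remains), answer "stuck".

stuck

(s0, 000000, Z) ⊢ (s2, 00000, EZ) ⊢ (s3, 00000, Z) ⊢ (s2, 0000, AZ) ⊢ (s0, 000, AZ)
No transition for (s0, 0, top A); M blocks with input 000 remaining.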